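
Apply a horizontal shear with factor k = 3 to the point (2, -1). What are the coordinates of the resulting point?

Shear matrix for horizontal shear with factor k = 3:
[[1, 3], [0, 1]]
Result: (2, -1) → (-1, -1)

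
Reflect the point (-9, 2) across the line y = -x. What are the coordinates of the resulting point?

Reflection across line y = -x: (-9, 2) → (-2, 9)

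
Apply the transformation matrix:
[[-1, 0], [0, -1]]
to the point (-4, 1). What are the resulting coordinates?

Matrix multiplication:
[[-1, 0], [0, -1]] × [-4, 1]ᵀ
= [(-1)(-4) + (0)(1), (0)(-4) + (-1)(1)]ᵀ
= [4, -1]ᵀ
Result: (4, -1)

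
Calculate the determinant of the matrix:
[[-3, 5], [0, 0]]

For a 2×2 matrix [[a, b], [c, d]], det = ad - bc
det = (-3)(0) - (5)(0) = 0 - 0 = 0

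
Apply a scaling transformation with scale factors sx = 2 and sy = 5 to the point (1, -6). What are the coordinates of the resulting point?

Scaling matrix:
[[2, 0], [0, 5]]
Result: (1 × 2, -6 × 5) = (2, -30)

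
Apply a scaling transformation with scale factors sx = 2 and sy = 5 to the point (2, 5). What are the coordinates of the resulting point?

Scaling matrix:
[[2, 0], [0, 5]]
Result: (2 × 2, 5 × 5) = (4, 25)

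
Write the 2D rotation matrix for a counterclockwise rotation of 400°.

Rotation matrix formula: [[cos θ, -sin θ], [sin θ, cos θ]]
For θ = 400°:
cos(400°) = 0.7660
sin(400°) = 0.6428
Result: [[0.7660, -0.6428], [0.6428, 0.7660]]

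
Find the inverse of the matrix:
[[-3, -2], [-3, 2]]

For [[a,b],[c,d]], inverse = (1/det)·[[d,-b],[-c,a]]
det = (-3)(2) - (-2)(-3) = -6 - 6 = -12
Inverse = (1/-12)·[[2, 2], [3, -3]]
= [[-1/6, -1/6], [-1/4, 1/4]]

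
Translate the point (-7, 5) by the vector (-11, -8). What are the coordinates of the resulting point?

Translation by (-11, -8) (homogeneous matrix [[1, 0, -11], [0, 1, -8], [0, 0, 1]]):
x' = -7 + -11 = -18
y' = 5 + -8 = -3
Result: (-18, -3)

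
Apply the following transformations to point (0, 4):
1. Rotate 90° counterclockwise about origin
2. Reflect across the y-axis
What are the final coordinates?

Step 1: Rotate 90° → (-4, 0)
Step 2: Reflect across y-axis → (4, 0)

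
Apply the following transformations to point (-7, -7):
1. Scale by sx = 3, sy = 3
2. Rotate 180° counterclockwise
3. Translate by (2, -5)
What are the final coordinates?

Step 1: Scale → (-21, -21)
Step 2: Rotate 180° → (21, 21)
Step 3: Translate → (23, 16)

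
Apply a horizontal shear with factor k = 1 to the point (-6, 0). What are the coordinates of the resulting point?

Shear matrix for horizontal shear with factor k = 1:
[[1, 1], [0, 1]]
Result: (-6, 0) → (-6, 0)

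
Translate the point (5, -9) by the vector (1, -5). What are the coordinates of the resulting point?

Translation by (1, -5) (homogeneous matrix [[1, 0, 1], [0, 1, -5], [0, 0, 1]]):
x' = 5 + 1 = 6
y' = -9 + -5 = -14
Result: (6, -14)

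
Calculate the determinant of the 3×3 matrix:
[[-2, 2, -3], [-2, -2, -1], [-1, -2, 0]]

Expansion along first row:
det = -2·det([[-2,-1],[-2,0]]) - 2·det([[-2,-1],[-1,0]]) + -3·det([[-2,-2],[-1,-2]])
    = -2·(-2·0 - -1·-2) - 2·(-2·0 - -1·-1) + -3·(-2·-2 - -2·-1)
    = -2·-2 - 2·-1 + -3·2
    = 4 + 2 + -6 = 0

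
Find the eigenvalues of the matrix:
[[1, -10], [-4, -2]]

Characteristic equation: det(A - λI) = 0
λ² - (trace)λ + (det) = 0
trace = 1 + -2 = -1, det = (1)(-2) - (-10)(-4) = -42
λ² - (-1)λ + (-42) = 0
λ = (-1 ± √((-1)² - 4·(-42))) / 2 = (-1 ± √169) / 2
Solving: λ = -7, 6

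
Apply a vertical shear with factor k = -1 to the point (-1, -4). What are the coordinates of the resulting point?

Shear matrix for vertical shear with factor k = -1:
[[1, 0], [-1, 1]]
Result: (-1, -4) → (-1, -3)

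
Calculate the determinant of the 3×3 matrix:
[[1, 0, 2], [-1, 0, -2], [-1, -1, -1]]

Expansion along first row:
det = 1·det([[0,-2],[-1,-1]]) - 0·det([[-1,-2],[-1,-1]]) + 2·det([[-1,0],[-1,-1]])
    = 1·(0·-1 - -2·-1) - 0·(-1·-1 - -2·-1) + 2·(-1·-1 - 0·-1)
    = 1·-2 - 0·-1 + 2·1
    = -2 + 0 + 2 = 0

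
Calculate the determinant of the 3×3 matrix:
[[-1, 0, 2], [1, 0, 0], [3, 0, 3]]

Expansion along first row:
det = -1·det([[0,0],[0,3]]) - 0·det([[1,0],[3,3]]) + 2·det([[1,0],[3,0]])
    = -1·(0·3 - 0·0) - 0·(1·3 - 0·3) + 2·(1·0 - 0·3)
    = -1·0 - 0·3 + 2·0
    = 0 + 0 + 0 = 0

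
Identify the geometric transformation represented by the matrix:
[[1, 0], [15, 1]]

This matrix represents: vertical shear with factor 15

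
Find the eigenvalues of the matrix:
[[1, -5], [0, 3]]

Characteristic equation: det(A - λI) = 0
λ² - (trace)λ + (det) = 0
trace = 1 + 3 = 4, det = (1)(3) - (-5)(0) = 3
λ² - (4)λ + (3) = 0
λ = (4 ± √((4)² - 4·(3))) / 2 = (4 ± √4) / 2
Solving: λ = 1, 3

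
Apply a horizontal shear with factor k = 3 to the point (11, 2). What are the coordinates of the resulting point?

Shear matrix for horizontal shear with factor k = 3:
[[1, 3], [0, 1]]
Result: (11, 2) → (17, 2)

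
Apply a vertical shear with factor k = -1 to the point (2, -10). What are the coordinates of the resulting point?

Shear matrix for vertical shear with factor k = -1:
[[1, 0], [-1, 1]]
Result: (2, -10) → (2, -12)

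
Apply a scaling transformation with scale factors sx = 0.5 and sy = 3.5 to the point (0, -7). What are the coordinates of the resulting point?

Scaling matrix:
[[0.50, 0], [0, 3.50]]
Result: (0 × 0.5, -7 × 3.5) = (0, -24.5)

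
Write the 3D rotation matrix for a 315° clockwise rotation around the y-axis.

Rotation matrix for clockwise 315° around y-axis:
A clockwise rotation by 315° is a counterclockwise rotation by -315°.
cos(-315°) = √2/2, sin(-315°) = √2/2
Result: [[√2/2, 0, √2/2], [0, 1, 0], [-√2/2, 0, √2/2]]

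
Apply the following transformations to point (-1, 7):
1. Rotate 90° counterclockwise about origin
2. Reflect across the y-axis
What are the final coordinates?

Step 1: Rotate 90° → (-7, -1)
Step 2: Reflect across y-axis → (7, -1)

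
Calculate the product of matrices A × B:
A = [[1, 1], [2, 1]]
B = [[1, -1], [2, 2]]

Matrix multiplication:
C[0][0] = 1×1 + 1×2 = 3
C[0][1] = 1×-1 + 1×2 = 1
C[1][0] = 2×1 + 1×2 = 4
C[1][1] = 2×-1 + 1×2 = 0
Result: [[3, 1], [4, 0]]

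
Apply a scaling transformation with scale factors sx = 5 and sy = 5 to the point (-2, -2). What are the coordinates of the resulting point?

Scaling matrix:
[[5, 0], [0, 5]]
Result: (-2 × 5, -2 × 5) = (-10, -10)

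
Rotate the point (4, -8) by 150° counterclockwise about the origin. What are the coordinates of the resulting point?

Rotation matrix for 150°: [[cos 150°, -sin 150°], [sin 150°, cos 150°]] ≈ [[-0.866025, -0.500000], [0.500000, -0.866025]]
[[-0.866025, -0.500000], [0.500000, -0.866025]] × [4, -8]ᵀ ≈ [0.5359, 8.9282]ᵀ
Result: (0.5359, 8.9282)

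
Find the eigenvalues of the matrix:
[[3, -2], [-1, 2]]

Characteristic equation: det(A - λI) = 0
λ² - (trace)λ + (det) = 0
trace = 3 + 2 = 5, det = (3)(2) - (-2)(-1) = 4
λ² - (5)λ + (4) = 0
λ = (5 ± √((5)² - 4·(4))) / 2 = (5 ± √9) / 2
Solving: λ = 1, 4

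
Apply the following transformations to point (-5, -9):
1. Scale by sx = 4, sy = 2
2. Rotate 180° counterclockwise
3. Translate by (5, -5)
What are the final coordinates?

Step 1: Scale → (-20, -18)
Step 2: Rotate 180° → (20, 18)
Step 3: Translate → (25, 13)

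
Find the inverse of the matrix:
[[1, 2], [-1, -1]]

For [[a,b],[c,d]], inverse = (1/det)·[[d,-b],[-c,a]]
det = (1)(-1) - (2)(-1) = -1 - -2 = 1
Inverse = [[-1, -2], [1, 1]]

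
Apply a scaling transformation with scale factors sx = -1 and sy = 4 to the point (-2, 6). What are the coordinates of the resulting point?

Scaling matrix:
[[-1, 0], [0, 4]]
Result: (-2 × -1, 6 × 4) = (2, 24)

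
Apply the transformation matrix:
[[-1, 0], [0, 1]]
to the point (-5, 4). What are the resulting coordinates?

Matrix multiplication:
[[-1, 0], [0, 1]] × [-5, 4]ᵀ
= [(-1)(-5) + (0)(4), (0)(-5) + (1)(4)]ᵀ
= [5, 4]ᵀ
Result: (5, 4)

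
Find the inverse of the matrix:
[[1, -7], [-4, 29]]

For [[a,b],[c,d]], inverse = (1/det)·[[d,-b],[-c,a]]
det = (1)(29) - (-7)(-4) = 29 - 28 = 1
Inverse = [[29, 7], [4, 1]]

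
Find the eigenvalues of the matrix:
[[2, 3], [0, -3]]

Characteristic equation: det(A - λI) = 0
λ² - (trace)λ + (det) = 0
trace = 2 + -3 = -1, det = (2)(-3) - (3)(0) = -6
λ² - (-1)λ + (-6) = 0
λ = (-1 ± √((-1)² - 4·(-6))) / 2 = (-1 ± √25) / 2
Solving: λ = -3, 2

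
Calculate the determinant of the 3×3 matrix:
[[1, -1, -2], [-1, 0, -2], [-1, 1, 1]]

Expansion along first row:
det = 1·det([[0,-2],[1,1]]) - -1·det([[-1,-2],[-1,1]]) + -2·det([[-1,0],[-1,1]])
    = 1·(0·1 - -2·1) - -1·(-1·1 - -2·-1) + -2·(-1·1 - 0·-1)
    = 1·2 - -1·-3 + -2·-1
    = 2 + -3 + 2 = 1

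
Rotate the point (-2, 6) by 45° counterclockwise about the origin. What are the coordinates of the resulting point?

Rotation matrix for 45°: [[cos 45°, -sin 45°], [sin 45°, cos 45°]] ≈ [[0.707107, -0.707107], [0.707107, 0.707107]]
[[0.707107, -0.707107], [0.707107, 0.707107]] × [-2, 6]ᵀ ≈ [-5.6569, 2.8284]ᵀ
Result: (-5.6569, 2.8284)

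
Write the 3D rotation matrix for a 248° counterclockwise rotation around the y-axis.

Rotation matrix for counterclockwise 248° around y-axis:
cos(248°) = -0.3746, sin(248°) = -0.9272
Result: [[-0.3746, 0, -0.9272], [0, 1, 0], [0.9272, 0, -0.3746]]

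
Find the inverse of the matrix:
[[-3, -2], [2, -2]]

For [[a,b],[c,d]], inverse = (1/det)·[[d,-b],[-c,a]]
det = (-3)(-2) - (-2)(2) = 6 - -4 = 10
Inverse = (1/10)·[[-2, 2], [-2, -3]]
= [[-1/5, 1/5], [-1/5, -3/10]]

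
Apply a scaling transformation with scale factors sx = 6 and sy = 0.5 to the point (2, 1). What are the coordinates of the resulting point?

Scaling matrix:
[[6, 0], [0, 0.50]]
Result: (2 × 6, 1 × 0.5) = (12, 0.5)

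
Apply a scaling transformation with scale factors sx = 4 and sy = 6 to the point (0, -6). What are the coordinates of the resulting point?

Scaling matrix:
[[4, 0], [0, 6]]
Result: (0 × 4, -6 × 6) = (0, -36)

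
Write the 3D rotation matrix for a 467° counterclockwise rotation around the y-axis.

Rotation matrix for counterclockwise 467° around y-axis:
cos(467°) = -0.2924, sin(467°) = 0.9563
Result: [[-0.2924, 0, 0.9563], [0, 1, 0], [-0.9563, 0, -0.2924]]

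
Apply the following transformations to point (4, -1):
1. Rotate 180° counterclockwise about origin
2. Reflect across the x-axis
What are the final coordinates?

Step 1: Rotate 180° → (-4, 1)
Step 2: Reflect across x-axis → (-4, -1)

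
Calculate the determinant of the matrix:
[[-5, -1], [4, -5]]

For a 2×2 matrix [[a, b], [c, d]], det = ad - bc
det = (-5)(-5) - (-1)(4) = 25 - -4 = 29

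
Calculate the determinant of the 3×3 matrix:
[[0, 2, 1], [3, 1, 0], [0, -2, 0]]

Expansion along first row:
det = 0·det([[1,0],[-2,0]]) - 2·det([[3,0],[0,0]]) + 1·det([[3,1],[0,-2]])
    = 0·(1·0 - 0·-2) - 2·(3·0 - 0·0) + 1·(3·-2 - 1·0)
    = 0·0 - 2·0 + 1·-6
    = 0 + 0 + -6 = -6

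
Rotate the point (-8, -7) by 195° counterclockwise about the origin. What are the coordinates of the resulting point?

Rotation matrix for 195°: [[cos 195°, -sin 195°], [sin 195°, cos 195°]] ≈ [[-0.965926, 0.258819], [-0.258819, -0.965926]]
[[-0.965926, 0.258819], [-0.258819, -0.965926]] × [-8, -7]ᵀ ≈ [5.9157, 8.8320]ᵀ
Result: (5.9157, 8.8320)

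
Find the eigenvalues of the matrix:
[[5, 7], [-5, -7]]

Characteristic equation: det(A - λI) = 0
λ² - (trace)λ + (det) = 0
trace = 5 + -7 = -2, det = (5)(-7) - (7)(-5) = 0
λ² - (-2)λ + (0) = 0
λ = (-2 ± √((-2)² - 4·(0))) / 2 = (-2 ± √4) / 2
Solving: λ = -2, 0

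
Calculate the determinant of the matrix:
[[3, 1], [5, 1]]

For a 2×2 matrix [[a, b], [c, d]], det = ad - bc
det = (3)(1) - (1)(5) = 3 - 5 = -2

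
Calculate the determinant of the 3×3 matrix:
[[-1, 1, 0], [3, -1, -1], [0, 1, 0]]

Expansion along first row:
det = -1·det([[-1,-1],[1,0]]) - 1·det([[3,-1],[0,0]]) + 0·det([[3,-1],[0,1]])
    = -1·(-1·0 - -1·1) - 1·(3·0 - -1·0) + 0·(3·1 - -1·0)
    = -1·1 - 1·0 + 0·3
    = -1 + 0 + 0 = -1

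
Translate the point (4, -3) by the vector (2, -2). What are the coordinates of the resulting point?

Translation by (2, -2) (homogeneous matrix [[1, 0, 2], [0, 1, -2], [0, 0, 1]]):
x' = 4 + 2 = 6
y' = -3 + -2 = -5
Result: (6, -5)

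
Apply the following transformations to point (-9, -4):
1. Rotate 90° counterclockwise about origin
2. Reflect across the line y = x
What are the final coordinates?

Step 1: Rotate 90° → (4, -9)
Step 2: Reflect across line y = x → (-9, 4)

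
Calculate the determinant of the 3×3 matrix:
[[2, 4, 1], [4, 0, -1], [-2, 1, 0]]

Expansion along first row:
det = 2·det([[0,-1],[1,0]]) - 4·det([[4,-1],[-2,0]]) + 1·det([[4,0],[-2,1]])
    = 2·(0·0 - -1·1) - 4·(4·0 - -1·-2) + 1·(4·1 - 0·-2)
    = 2·1 - 4·-2 + 1·4
    = 2 + 8 + 4 = 14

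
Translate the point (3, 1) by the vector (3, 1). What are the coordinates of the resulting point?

Translation by (3, 1) (homogeneous matrix [[1, 0, 3], [0, 1, 1], [0, 0, 1]]):
x' = 3 + 3 = 6
y' = 1 + 1 = 2
Result: (6, 2)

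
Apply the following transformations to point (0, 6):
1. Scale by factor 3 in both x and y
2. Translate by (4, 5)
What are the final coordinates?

Step 1: Scale (0, 6) by 3 → (0, 18)
Step 2: Translate by (4, 5) → (4, 23)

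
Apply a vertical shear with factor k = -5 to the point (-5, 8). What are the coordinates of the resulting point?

Shear matrix for vertical shear with factor k = -5:
[[1, 0], [-5, 1]]
Result: (-5, 8) → (-5, 33)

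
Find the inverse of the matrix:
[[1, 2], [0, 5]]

For [[a,b],[c,d]], inverse = (1/det)·[[d,-b],[-c,a]]
det = (1)(5) - (2)(0) = 5 - 0 = 5
Inverse = (1/5)·[[5, -2], [0, 1]]
= [[1, -2/5], [0, 1/5]]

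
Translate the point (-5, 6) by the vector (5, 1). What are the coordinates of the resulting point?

Translation by (5, 1) (homogeneous matrix [[1, 0, 5], [0, 1, 1], [0, 0, 1]]):
x' = -5 + 5 = 0
y' = 6 + 1 = 7
Result: (0, 7)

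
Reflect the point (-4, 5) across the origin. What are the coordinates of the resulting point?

Reflection across origin: (-4, 5) → (4, -5)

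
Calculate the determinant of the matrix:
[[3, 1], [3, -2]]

For a 2×2 matrix [[a, b], [c, d]], det = ad - bc
det = (3)(-2) - (1)(3) = -6 - 3 = -9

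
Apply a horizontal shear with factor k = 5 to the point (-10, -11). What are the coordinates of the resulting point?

Shear matrix for horizontal shear with factor k = 5:
[[1, 5], [0, 1]]
Result: (-10, -11) → (-65, -11)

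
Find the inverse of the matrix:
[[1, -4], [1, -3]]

For [[a,b],[c,d]], inverse = (1/det)·[[d,-b],[-c,a]]
det = (1)(-3) - (-4)(1) = -3 - -4 = 1
Inverse = [[-3, 4], [-1, 1]]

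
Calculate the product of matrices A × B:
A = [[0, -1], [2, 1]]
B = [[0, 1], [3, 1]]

Matrix multiplication:
C[0][0] = 0×0 + -1×3 = -3
C[0][1] = 0×1 + -1×1 = -1
C[1][0] = 2×0 + 1×3 = 3
C[1][1] = 2×1 + 1×1 = 3
Result: [[-3, -1], [3, 3]]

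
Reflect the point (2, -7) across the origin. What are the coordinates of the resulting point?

Reflection across origin: (2, -7) → (-2, 7)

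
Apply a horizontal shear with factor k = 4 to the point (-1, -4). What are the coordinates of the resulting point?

Shear matrix for horizontal shear with factor k = 4:
[[1, 4], [0, 1]]
Result: (-1, -4) → (-17, -4)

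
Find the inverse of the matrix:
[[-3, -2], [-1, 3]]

For [[a,b],[c,d]], inverse = (1/det)·[[d,-b],[-c,a]]
det = (-3)(3) - (-2)(-1) = -9 - 2 = -11
Inverse = (1/-11)·[[3, 2], [1, -3]]
= [[-3/11, -2/11], [-1/11, 3/11]]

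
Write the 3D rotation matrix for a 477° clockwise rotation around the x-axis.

Rotation matrix for clockwise 477° around x-axis:
A clockwise rotation by 477° is a counterclockwise rotation by -477°.
cos(-477°) = -0.4540, sin(-477°) = -0.8910
Result: [[1, 0, 0], [0, -0.4540, 0.8910], [0, -0.8910, -0.4540]]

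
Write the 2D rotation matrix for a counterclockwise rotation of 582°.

Rotation matrix formula: [[cos θ, -sin θ], [sin θ, cos θ]]
For θ = 582°:
cos(582°) = -0.7431
sin(582°) = -0.6691
Result: [[-0.7431, 0.6691], [-0.6691, -0.7431]]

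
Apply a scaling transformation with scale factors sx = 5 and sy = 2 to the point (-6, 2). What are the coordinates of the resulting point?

Scaling matrix:
[[5, 0], [0, 2]]
Result: (-6 × 5, 2 × 2) = (-30, 4)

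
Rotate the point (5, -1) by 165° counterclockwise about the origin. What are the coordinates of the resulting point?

Rotation matrix for 165°: [[cos 165°, -sin 165°], [sin 165°, cos 165°]] ≈ [[-0.965926, -0.258819], [0.258819, -0.965926]]
[[-0.965926, -0.258819], [0.258819, -0.965926]] × [5, -1]ᵀ ≈ [-4.5708, 2.2600]ᵀ
Result: (-4.5708, 2.2600)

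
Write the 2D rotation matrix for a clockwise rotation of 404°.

Rotation matrix formula: [[cos θ, -sin θ], [sin θ, cos θ]]
A clockwise rotation by 404° is equivalent to a counterclockwise rotation by -404°.
For θ = -404°:
cos(-404°) = 0.7193
sin(-404°) = -0.6947
Result: [[0.7193, 0.6947], [-0.6947, 0.7193]]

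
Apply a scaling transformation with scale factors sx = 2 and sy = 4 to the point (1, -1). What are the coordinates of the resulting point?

Scaling matrix:
[[2, 0], [0, 4]]
Result: (1 × 2, -1 × 4) = (2, -4)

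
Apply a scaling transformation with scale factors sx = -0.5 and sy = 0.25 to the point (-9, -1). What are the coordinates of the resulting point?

Scaling matrix:
[[-0.50, 0], [0, 0.25]]
Result: (-9 × -0.5, -1 × 0.25) = (4.5, -0.25)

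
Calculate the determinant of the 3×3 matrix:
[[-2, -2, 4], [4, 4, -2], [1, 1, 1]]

Expansion along first row:
det = -2·det([[4,-2],[1,1]]) - -2·det([[4,-2],[1,1]]) + 4·det([[4,4],[1,1]])
    = -2·(4·1 - -2·1) - -2·(4·1 - -2·1) + 4·(4·1 - 4·1)
    = -2·6 - -2·6 + 4·0
    = -12 + 12 + 0 = 0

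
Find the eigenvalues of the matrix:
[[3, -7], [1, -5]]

Characteristic equation: det(A - λI) = 0
λ² - (trace)λ + (det) = 0
trace = 3 + -5 = -2, det = (3)(-5) - (-7)(1) = -8
λ² - (-2)λ + (-8) = 0
λ = (-2 ± √((-2)² - 4·(-8))) / 2 = (-2 ± √36) / 2
Solving: λ = -4, 2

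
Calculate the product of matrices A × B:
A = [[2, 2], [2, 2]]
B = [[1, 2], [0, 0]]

Matrix multiplication:
C[0][0] = 2×1 + 2×0 = 2
C[0][1] = 2×2 + 2×0 = 4
C[1][0] = 2×1 + 2×0 = 2
C[1][1] = 2×2 + 2×0 = 4
Result: [[2, 4], [2, 4]]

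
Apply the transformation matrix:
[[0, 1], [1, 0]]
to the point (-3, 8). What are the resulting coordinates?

Matrix multiplication:
[[0, 1], [1, 0]] × [-3, 8]ᵀ
= [(0)(-3) + (1)(8), (1)(-3) + (0)(8)]ᵀ
= [8, -3]ᵀ
Result: (8, -3)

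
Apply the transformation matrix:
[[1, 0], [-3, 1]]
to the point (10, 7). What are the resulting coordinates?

Matrix multiplication:
[[1, 0], [-3, 1]] × [10, 7]ᵀ
= [(1)(10) + (0)(7), (-3)(10) + (1)(7)]ᵀ
= [10, -23]ᵀ
Result: (10, -23)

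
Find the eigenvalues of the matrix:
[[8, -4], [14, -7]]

Characteristic equation: det(A - λI) = 0
λ² - (trace)λ + (det) = 0
trace = 8 + -7 = 1, det = (8)(-7) - (-4)(14) = 0
λ² - (1)λ + (0) = 0
λ = (1 ± √((1)² - 4·(0))) / 2 = (1 ± √1) / 2
Solving: λ = 0, 1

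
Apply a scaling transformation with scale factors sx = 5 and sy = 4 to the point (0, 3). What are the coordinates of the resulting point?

Scaling matrix:
[[5, 0], [0, 4]]
Result: (0 × 5, 3 × 4) = (0, 12)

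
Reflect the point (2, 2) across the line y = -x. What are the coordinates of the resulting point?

Reflection across line y = -x: (2, 2) → (-2, -2)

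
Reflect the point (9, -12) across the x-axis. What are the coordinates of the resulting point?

Reflection across x-axis: (9, -12) → (9, 12)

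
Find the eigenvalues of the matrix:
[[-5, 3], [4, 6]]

Characteristic equation: det(A - λI) = 0
λ² - (trace)λ + (det) = 0
trace = -5 + 6 = 1, det = (-5)(6) - (3)(4) = -42
λ² - (1)λ + (-42) = 0
λ = (1 ± √((1)² - 4·(-42))) / 2 = (1 ± √169) / 2
Solving: λ = -6, 7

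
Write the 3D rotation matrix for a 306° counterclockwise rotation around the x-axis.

Rotation matrix for counterclockwise 306° around x-axis:
cos(306°) = 0.5878, sin(306°) = -0.8090
Result: [[1, 0, 0], [0, 0.5878, 0.8090], [0, -0.8090, 0.5878]]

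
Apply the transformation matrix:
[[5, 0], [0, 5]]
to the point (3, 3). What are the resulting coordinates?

Matrix multiplication:
[[5, 0], [0, 5]] × [3, 3]ᵀ
= [(5)(3) + (0)(3), (0)(3) + (5)(3)]ᵀ
= [15, 15]ᵀ
Result: (15, 15)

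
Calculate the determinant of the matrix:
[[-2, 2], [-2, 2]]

For a 2×2 matrix [[a, b], [c, d]], det = ad - bc
det = (-2)(2) - (2)(-2) = -4 - -4 = 0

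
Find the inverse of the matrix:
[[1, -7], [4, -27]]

For [[a,b],[c,d]], inverse = (1/det)·[[d,-b],[-c,a]]
det = (1)(-27) - (-7)(4) = -27 - -28 = 1
Inverse = [[-27, 7], [-4, 1]]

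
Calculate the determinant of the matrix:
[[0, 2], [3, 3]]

For a 2×2 matrix [[a, b], [c, d]], det = ad - bc
det = (0)(3) - (2)(3) = 0 - 6 = -6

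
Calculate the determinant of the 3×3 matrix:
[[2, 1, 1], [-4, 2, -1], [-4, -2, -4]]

Expansion along first row:
det = 2·det([[2,-1],[-2,-4]]) - 1·det([[-4,-1],[-4,-4]]) + 1·det([[-4,2],[-4,-2]])
    = 2·(2·-4 - -1·-2) - 1·(-4·-4 - -1·-4) + 1·(-4·-2 - 2·-4)
    = 2·-10 - 1·12 + 1·16
    = -20 + -12 + 16 = -16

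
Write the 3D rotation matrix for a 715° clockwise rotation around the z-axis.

Rotation matrix for clockwise 715° around z-axis:
A clockwise rotation by 715° is a counterclockwise rotation by -715°.
cos(-715°) = 0.9962, sin(-715°) = 0.0872
Result: [[0.9962, -0.0872, 0], [0.0872, 0.9962, 0], [0, 0, 1]]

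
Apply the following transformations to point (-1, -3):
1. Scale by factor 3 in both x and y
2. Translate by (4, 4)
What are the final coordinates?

Step 1: Scale (-1, -3) by 3 → (-3, -9)
Step 2: Translate by (4, 4) → (1, -5)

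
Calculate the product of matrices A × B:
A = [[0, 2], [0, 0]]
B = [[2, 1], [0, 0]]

Matrix multiplication:
C[0][0] = 0×2 + 2×0 = 0
C[0][1] = 0×1 + 2×0 = 0
C[1][0] = 0×2 + 0×0 = 0
C[1][1] = 0×1 + 0×0 = 0
Result: [[0, 0], [0, 0]]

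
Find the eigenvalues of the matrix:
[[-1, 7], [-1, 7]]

Characteristic equation: det(A - λI) = 0
λ² - (trace)λ + (det) = 0
trace = -1 + 7 = 6, det = (-1)(7) - (7)(-1) = 0
λ² - (6)λ + (0) = 0
λ = (6 ± √((6)² - 4·(0))) / 2 = (6 ± √36) / 2
Solving: λ = 0, 6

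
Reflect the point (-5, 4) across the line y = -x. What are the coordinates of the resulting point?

Reflection across line y = -x: (-5, 4) → (-4, 5)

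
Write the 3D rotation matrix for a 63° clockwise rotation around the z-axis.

Rotation matrix for clockwise 63° around z-axis:
A clockwise rotation by 63° is a counterclockwise rotation by -63°.
cos(-63°) = 0.4540, sin(-63°) = -0.8910
Result: [[0.4540, 0.8910, 0], [-0.8910, 0.4540, 0], [0, 0, 1]]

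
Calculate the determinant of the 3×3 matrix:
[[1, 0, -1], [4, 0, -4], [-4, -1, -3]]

Expansion along first row:
det = 1·det([[0,-4],[-1,-3]]) - 0·det([[4,-4],[-4,-3]]) + -1·det([[4,0],[-4,-1]])
    = 1·(0·-3 - -4·-1) - 0·(4·-3 - -4·-4) + -1·(4·-1 - 0·-4)
    = 1·-4 - 0·-28 + -1·-4
    = -4 + 0 + 4 = 0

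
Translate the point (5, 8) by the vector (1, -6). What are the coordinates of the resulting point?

Translation by (1, -6) (homogeneous matrix [[1, 0, 1], [0, 1, -6], [0, 0, 1]]):
x' = 5 + 1 = 6
y' = 8 + -6 = 2
Result: (6, 2)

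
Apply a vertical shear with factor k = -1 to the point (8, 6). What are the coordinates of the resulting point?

Shear matrix for vertical shear with factor k = -1:
[[1, 0], [-1, 1]]
Result: (8, 6) → (8, -2)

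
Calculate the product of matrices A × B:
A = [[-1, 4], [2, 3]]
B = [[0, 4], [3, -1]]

Matrix multiplication:
C[0][0] = -1×0 + 4×3 = 12
C[0][1] = -1×4 + 4×-1 = -8
C[1][0] = 2×0 + 3×3 = 9
C[1][1] = 2×4 + 3×-1 = 5
Result: [[12, -8], [9, 5]]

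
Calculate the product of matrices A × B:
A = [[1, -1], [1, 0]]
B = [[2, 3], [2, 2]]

Matrix multiplication:
C[0][0] = 1×2 + -1×2 = 0
C[0][1] = 1×3 + -1×2 = 1
C[1][0] = 1×2 + 0×2 = 2
C[1][1] = 1×3 + 0×2 = 3
Result: [[0, 1], [2, 3]]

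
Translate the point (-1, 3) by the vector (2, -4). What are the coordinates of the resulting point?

Translation by (2, -4) (homogeneous matrix [[1, 0, 2], [0, 1, -4], [0, 0, 1]]):
x' = -1 + 2 = 1
y' = 3 + -4 = -1
Result: (1, -1)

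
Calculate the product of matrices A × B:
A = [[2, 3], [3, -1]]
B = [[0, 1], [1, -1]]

Matrix multiplication:
C[0][0] = 2×0 + 3×1 = 3
C[0][1] = 2×1 + 3×-1 = -1
C[1][0] = 3×0 + -1×1 = -1
C[1][1] = 3×1 + -1×-1 = 4
Result: [[3, -1], [-1, 4]]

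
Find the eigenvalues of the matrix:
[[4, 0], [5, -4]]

Characteristic equation: det(A - λI) = 0
λ² - (trace)λ + (det) = 0
trace = 4 + -4 = 0, det = (4)(-4) - (0)(5) = -16
λ² - (0)λ + (-16) = 0
λ = (0 ± √((0)² - 4·(-16))) / 2 = (0 ± √64) / 2
Solving: λ = -4, 4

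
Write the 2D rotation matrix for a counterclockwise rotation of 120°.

Rotation matrix formula: [[cos θ, -sin θ], [sin θ, cos θ]]
For θ = 120°:
cos(120°) = -1/2
sin(120°) = √3/2
Result: [[-1/2, -√3/2], [√3/2, -1/2]]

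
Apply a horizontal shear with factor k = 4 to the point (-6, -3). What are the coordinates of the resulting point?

Shear matrix for horizontal shear with factor k = 4:
[[1, 4], [0, 1]]
Result: (-6, -3) → (-18, -3)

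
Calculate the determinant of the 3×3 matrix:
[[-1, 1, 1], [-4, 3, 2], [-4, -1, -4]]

Expansion along first row:
det = -1·det([[3,2],[-1,-4]]) - 1·det([[-4,2],[-4,-4]]) + 1·det([[-4,3],[-4,-1]])
    = -1·(3·-4 - 2·-1) - 1·(-4·-4 - 2·-4) + 1·(-4·-1 - 3·-4)
    = -1·-10 - 1·24 + 1·16
    = 10 + -24 + 16 = 2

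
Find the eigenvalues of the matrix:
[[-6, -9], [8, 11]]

Characteristic equation: det(A - λI) = 0
λ² - (trace)λ + (det) = 0
trace = -6 + 11 = 5, det = (-6)(11) - (-9)(8) = 6
λ² - (5)λ + (6) = 0
λ = (5 ± √((5)² - 4·(6))) / 2 = (5 ± √1) / 2
Solving: λ = 2, 3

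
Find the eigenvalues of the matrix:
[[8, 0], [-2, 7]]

Characteristic equation: det(A - λI) = 0
λ² - (trace)λ + (det) = 0
trace = 8 + 7 = 15, det = (8)(7) - (0)(-2) = 56
λ² - (15)λ + (56) = 0
λ = (15 ± √((15)² - 4·(56))) / 2 = (15 ± √1) / 2
Solving: λ = 7, 8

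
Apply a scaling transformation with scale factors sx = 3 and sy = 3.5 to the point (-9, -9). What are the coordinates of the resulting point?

Scaling matrix:
[[3, 0], [0, 3.50]]
Result: (-9 × 3, -9 × 3.5) = (-27, -31.5)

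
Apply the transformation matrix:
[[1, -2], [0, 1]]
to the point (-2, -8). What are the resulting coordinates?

Matrix multiplication:
[[1, -2], [0, 1]] × [-2, -8]ᵀ
= [(1)(-2) + (-2)(-8), (0)(-2) + (1)(-8)]ᵀ
= [14, -8]ᵀ
Result: (14, -8)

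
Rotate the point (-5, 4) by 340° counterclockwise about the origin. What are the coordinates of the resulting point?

Rotation matrix for 340°: [[cos 340°, -sin 340°], [sin 340°, cos 340°]] ≈ [[0.939693, 0.342020], [-0.342020, 0.939693]]
[[0.939693, 0.342020], [-0.342020, 0.939693]] × [-5, 4]ᵀ ≈ [-3.3304, 5.4689]ᵀ
Result: (-3.3304, 5.4689)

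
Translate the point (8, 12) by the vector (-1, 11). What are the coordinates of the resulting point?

Translation by (-1, 11) (homogeneous matrix [[1, 0, -1], [0, 1, 11], [0, 0, 1]]):
x' = 8 + -1 = 7
y' = 12 + 11 = 23
Result: (7, 23)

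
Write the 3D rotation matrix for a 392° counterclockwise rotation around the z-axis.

Rotation matrix for counterclockwise 392° around z-axis:
cos(392°) = 0.8480, sin(392°) = 0.5299
Result: [[0.8480, -0.5299, 0], [0.5299, 0.8480, 0], [0, 0, 1]]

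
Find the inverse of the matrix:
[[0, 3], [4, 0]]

For [[a,b],[c,d]], inverse = (1/det)·[[d,-b],[-c,a]]
det = (0)(0) - (3)(4) = 0 - 12 = -12
Inverse = (1/-12)·[[0, -3], [-4, 0]]
= [[0, 1/4], [1/3, 0]]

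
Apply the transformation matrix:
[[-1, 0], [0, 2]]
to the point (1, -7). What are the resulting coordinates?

Matrix multiplication:
[[-1, 0], [0, 2]] × [1, -7]ᵀ
= [(-1)(1) + (0)(-7), (0)(1) + (2)(-7)]ᵀ
= [-1, -14]ᵀ
Result: (-1, -14)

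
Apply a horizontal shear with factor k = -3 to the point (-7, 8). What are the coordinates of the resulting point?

Shear matrix for horizontal shear with factor k = -3:
[[1, -3], [0, 1]]
Result: (-7, 8) → (-31, 8)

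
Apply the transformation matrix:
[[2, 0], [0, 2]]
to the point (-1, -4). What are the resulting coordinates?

Matrix multiplication:
[[2, 0], [0, 2]] × [-1, -4]ᵀ
= [(2)(-1) + (0)(-4), (0)(-1) + (2)(-4)]ᵀ
= [-2, -8]ᵀ
Result: (-2, -8)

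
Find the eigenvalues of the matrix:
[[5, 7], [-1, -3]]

Characteristic equation: det(A - λI) = 0
λ² - (trace)λ + (det) = 0
trace = 5 + -3 = 2, det = (5)(-3) - (7)(-1) = -8
λ² - (2)λ + (-8) = 0
λ = (2 ± √((2)² - 4·(-8))) / 2 = (2 ± √36) / 2
Solving: λ = -2, 4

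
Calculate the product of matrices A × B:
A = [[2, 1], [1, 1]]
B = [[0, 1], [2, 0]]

Matrix multiplication:
C[0][0] = 2×0 + 1×2 = 2
C[0][1] = 2×1 + 1×0 = 2
C[1][0] = 1×0 + 1×2 = 2
C[1][1] = 1×1 + 1×0 = 1
Result: [[2, 2], [2, 1]]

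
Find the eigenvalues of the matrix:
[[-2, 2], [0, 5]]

Characteristic equation: det(A - λI) = 0
λ² - (trace)λ + (det) = 0
trace = -2 + 5 = 3, det = (-2)(5) - (2)(0) = -10
λ² - (3)λ + (-10) = 0
λ = (3 ± √((3)² - 4·(-10))) / 2 = (3 ± √49) / 2
Solving: λ = -2, 5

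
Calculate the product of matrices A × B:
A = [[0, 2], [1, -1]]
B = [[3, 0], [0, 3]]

Matrix multiplication:
C[0][0] = 0×3 + 2×0 = 0
C[0][1] = 0×0 + 2×3 = 6
C[1][0] = 1×3 + -1×0 = 3
C[1][1] = 1×0 + -1×3 = -3
Result: [[0, 6], [3, -3]]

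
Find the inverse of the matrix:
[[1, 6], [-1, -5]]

For [[a,b],[c,d]], inverse = (1/det)·[[d,-b],[-c,a]]
det = (1)(-5) - (6)(-1) = -5 - -6 = 1
Inverse = [[-5, -6], [1, 1]]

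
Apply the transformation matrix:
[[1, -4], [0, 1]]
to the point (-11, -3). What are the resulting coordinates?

Matrix multiplication:
[[1, -4], [0, 1]] × [-11, -3]ᵀ
= [(1)(-11) + (-4)(-3), (0)(-11) + (1)(-3)]ᵀ
= [1, -3]ᵀ
Result: (1, -3)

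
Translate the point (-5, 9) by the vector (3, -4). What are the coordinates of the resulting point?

Translation by (3, -4) (homogeneous matrix [[1, 0, 3], [0, 1, -4], [0, 0, 1]]):
x' = -5 + 3 = -2
y' = 9 + -4 = 5
Result: (-2, 5)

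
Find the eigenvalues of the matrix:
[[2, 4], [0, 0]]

Characteristic equation: det(A - λI) = 0
λ² - (trace)λ + (det) = 0
trace = 2 + 0 = 2, det = (2)(0) - (4)(0) = 0
λ² - (2)λ + (0) = 0
λ = (2 ± √((2)² - 4·(0))) / 2 = (2 ± √4) / 2
Solving: λ = 0, 2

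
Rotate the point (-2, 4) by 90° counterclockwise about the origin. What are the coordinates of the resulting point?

Rotation matrix for 90°: [[cos 90°, -sin 90°], [sin 90°, cos 90°]] = [[0, -1], [1, 0]]
[[0, -1], [1, 0]] × [-2, 4]ᵀ = [-4, -2]ᵀ
Result: (-4, -2)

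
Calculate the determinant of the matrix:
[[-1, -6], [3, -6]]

For a 2×2 matrix [[a, b], [c, d]], det = ad - bc
det = (-1)(-6) - (-6)(3) = 6 - -18 = 24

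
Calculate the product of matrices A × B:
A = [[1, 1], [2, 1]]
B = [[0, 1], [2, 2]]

Matrix multiplication:
C[0][0] = 1×0 + 1×2 = 2
C[0][1] = 1×1 + 1×2 = 3
C[1][0] = 2×0 + 1×2 = 2
C[1][1] = 2×1 + 1×2 = 4
Result: [[2, 3], [2, 4]]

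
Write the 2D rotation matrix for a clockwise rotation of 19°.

Rotation matrix formula: [[cos θ, -sin θ], [sin θ, cos θ]]
A clockwise rotation by 19° is equivalent to a counterclockwise rotation by -19°.
For θ = -19°:
cos(-19°) = 0.9455
sin(-19°) = -0.3256
Result: [[0.9455, 0.3256], [-0.3256, 0.9455]]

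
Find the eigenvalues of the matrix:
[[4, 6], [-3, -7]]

Characteristic equation: det(A - λI) = 0
λ² - (trace)λ + (det) = 0
trace = 4 + -7 = -3, det = (4)(-7) - (6)(-3) = -10
λ² - (-3)λ + (-10) = 0
λ = (-3 ± √((-3)² - 4·(-10))) / 2 = (-3 ± √49) / 2
Solving: λ = -5, 2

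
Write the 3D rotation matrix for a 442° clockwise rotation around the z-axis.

Rotation matrix for clockwise 442° around z-axis:
A clockwise rotation by 442° is a counterclockwise rotation by -442°.
cos(-442°) = 0.1392, sin(-442°) = -0.9903
Result: [[0.1392, 0.9903, 0], [-0.9903, 0.1392, 0], [0, 0, 1]]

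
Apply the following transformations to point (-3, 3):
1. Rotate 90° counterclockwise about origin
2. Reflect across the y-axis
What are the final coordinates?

Step 1: Rotate 90° → (-3, -3)
Step 2: Reflect across y-axis → (3, -3)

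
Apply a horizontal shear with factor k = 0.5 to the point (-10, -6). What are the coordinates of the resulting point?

Shear matrix for horizontal shear with factor k = 0.5:
[[1, 0.50], [0, 1]]
Result: (-10, -6) → (-13, -6)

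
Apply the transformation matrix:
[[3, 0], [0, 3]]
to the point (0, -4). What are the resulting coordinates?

Matrix multiplication:
[[3, 0], [0, 3]] × [0, -4]ᵀ
= [(3)(0) + (0)(-4), (0)(0) + (3)(-4)]ᵀ
= [0, -12]ᵀ
Result: (0, -12)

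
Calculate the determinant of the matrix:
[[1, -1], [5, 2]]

For a 2×2 matrix [[a, b], [c, d]], det = ad - bc
det = (1)(2) - (-1)(5) = 2 - -5 = 7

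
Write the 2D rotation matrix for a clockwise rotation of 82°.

Rotation matrix formula: [[cos θ, -sin θ], [sin θ, cos θ]]
A clockwise rotation by 82° is equivalent to a counterclockwise rotation by -82°.
For θ = -82°:
cos(-82°) = 0.1392
sin(-82°) = -0.9903
Result: [[0.1392, 0.9903], [-0.9903, 0.1392]]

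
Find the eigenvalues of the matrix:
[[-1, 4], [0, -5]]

Characteristic equation: det(A - λI) = 0
λ² - (trace)λ + (det) = 0
trace = -1 + -5 = -6, det = (-1)(-5) - (4)(0) = 5
λ² - (-6)λ + (5) = 0
λ = (-6 ± √((-6)² - 4·(5))) / 2 = (-6 ± √16) / 2
Solving: λ = -5, -1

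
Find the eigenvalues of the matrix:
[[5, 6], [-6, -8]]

Characteristic equation: det(A - λI) = 0
λ² - (trace)λ + (det) = 0
trace = 5 + -8 = -3, det = (5)(-8) - (6)(-6) = -4
λ² - (-3)λ + (-4) = 0
λ = (-3 ± √((-3)² - 4·(-4))) / 2 = (-3 ± √25) / 2
Solving: λ = -4, 1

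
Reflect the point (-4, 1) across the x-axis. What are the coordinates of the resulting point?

Reflection across x-axis: (-4, 1) → (-4, -1)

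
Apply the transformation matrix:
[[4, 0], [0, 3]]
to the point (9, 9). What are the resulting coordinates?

Matrix multiplication:
[[4, 0], [0, 3]] × [9, 9]ᵀ
= [(4)(9) + (0)(9), (0)(9) + (3)(9)]ᵀ
= [36, 27]ᵀ
Result: (36, 27)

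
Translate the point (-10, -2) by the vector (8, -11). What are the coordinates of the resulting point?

Translation by (8, -11) (homogeneous matrix [[1, 0, 8], [0, 1, -11], [0, 0, 1]]):
x' = -10 + 8 = -2
y' = -2 + -11 = -13
Result: (-2, -13)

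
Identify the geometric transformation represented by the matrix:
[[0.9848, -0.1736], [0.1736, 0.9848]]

This matrix represents: rotation by 10° counterclockwise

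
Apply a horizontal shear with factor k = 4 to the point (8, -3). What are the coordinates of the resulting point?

Shear matrix for horizontal shear with factor k = 4:
[[1, 4], [0, 1]]
Result: (8, -3) → (-4, -3)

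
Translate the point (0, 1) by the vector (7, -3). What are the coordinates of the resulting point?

Translation by (7, -3) (homogeneous matrix [[1, 0, 7], [0, 1, -3], [0, 0, 1]]):
x' = 0 + 7 = 7
y' = 1 + -3 = -2
Result: (7, -2)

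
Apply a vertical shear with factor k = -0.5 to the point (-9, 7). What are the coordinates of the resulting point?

Shear matrix for vertical shear with factor k = -0.5:
[[1, 0], [-0.50, 1]]
Result: (-9, 7) → (-9, 11.5)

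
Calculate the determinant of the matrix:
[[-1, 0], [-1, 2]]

For a 2×2 matrix [[a, b], [c, d]], det = ad - bc
det = (-1)(2) - (0)(-1) = -2 - 0 = -2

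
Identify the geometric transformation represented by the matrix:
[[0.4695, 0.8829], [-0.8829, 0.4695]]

This matrix represents: rotation by 298° counterclockwise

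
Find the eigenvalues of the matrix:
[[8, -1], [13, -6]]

Characteristic equation: det(A - λI) = 0
λ² - (trace)λ + (det) = 0
trace = 8 + -6 = 2, det = (8)(-6) - (-1)(13) = -35
λ² - (2)λ + (-35) = 0
λ = (2 ± √((2)² - 4·(-35))) / 2 = (2 ± √144) / 2
Solving: λ = -5, 7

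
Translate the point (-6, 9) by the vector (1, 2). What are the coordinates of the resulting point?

Translation by (1, 2) (homogeneous matrix [[1, 0, 1], [0, 1, 2], [0, 0, 1]]):
x' = -6 + 1 = -5
y' = 9 + 2 = 11
Result: (-5, 11)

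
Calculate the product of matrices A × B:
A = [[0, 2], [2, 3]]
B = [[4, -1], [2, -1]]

Matrix multiplication:
C[0][0] = 0×4 + 2×2 = 4
C[0][1] = 0×-1 + 2×-1 = -2
C[1][0] = 2×4 + 3×2 = 14
C[1][1] = 2×-1 + 3×-1 = -5
Result: [[4, -2], [14, -5]]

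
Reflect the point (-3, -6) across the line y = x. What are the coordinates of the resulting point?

Reflection across line y = x: (-3, -6) → (-6, -3)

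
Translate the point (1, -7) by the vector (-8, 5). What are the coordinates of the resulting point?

Translation by (-8, 5) (homogeneous matrix [[1, 0, -8], [0, 1, 5], [0, 0, 1]]):
x' = 1 + -8 = -7
y' = -7 + 5 = -2
Result: (-7, -2)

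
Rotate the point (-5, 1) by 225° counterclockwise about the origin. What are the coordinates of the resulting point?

Rotation matrix for 225°: [[cos 225°, -sin 225°], [sin 225°, cos 225°]] ≈ [[-0.707107, 0.707107], [-0.707107, -0.707107]]
[[-0.707107, 0.707107], [-0.707107, -0.707107]] × [-5, 1]ᵀ ≈ [4.2426, 2.8284]ᵀ
Result: (4.2426, 2.8284)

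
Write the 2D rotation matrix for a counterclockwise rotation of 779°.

Rotation matrix formula: [[cos θ, -sin θ], [sin θ, cos θ]]
For θ = 779°:
cos(779°) = 0.5150
sin(779°) = 0.8572
Result: [[0.5150, -0.8572], [0.8572, 0.5150]]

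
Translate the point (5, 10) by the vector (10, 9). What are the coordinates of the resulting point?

Translation by (10, 9) (homogeneous matrix [[1, 0, 10], [0, 1, 9], [0, 0, 1]]):
x' = 5 + 10 = 15
y' = 10 + 9 = 19
Result: (15, 19)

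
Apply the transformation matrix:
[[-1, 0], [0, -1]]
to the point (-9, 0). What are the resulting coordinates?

Matrix multiplication:
[[-1, 0], [0, -1]] × [-9, 0]ᵀ
= [(-1)(-9) + (0)(0), (0)(-9) + (-1)(0)]ᵀ
= [9, 0]ᵀ
Result: (9, 0)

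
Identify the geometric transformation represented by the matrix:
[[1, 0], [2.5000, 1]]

This matrix represents: vertical shear with factor 2.5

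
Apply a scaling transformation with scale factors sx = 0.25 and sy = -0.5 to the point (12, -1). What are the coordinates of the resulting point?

Scaling matrix:
[[0.25, 0], [0, -0.50]]
Result: (12 × 0.25, -1 × -0.5) = (3, 0.5)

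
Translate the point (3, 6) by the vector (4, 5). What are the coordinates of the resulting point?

Translation by (4, 5) (homogeneous matrix [[1, 0, 4], [0, 1, 5], [0, 0, 1]]):
x' = 3 + 4 = 7
y' = 6 + 5 = 11
Result: (7, 11)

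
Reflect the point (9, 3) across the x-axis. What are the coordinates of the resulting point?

Reflection across x-axis: (9, 3) → (9, -3)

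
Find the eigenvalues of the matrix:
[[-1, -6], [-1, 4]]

Characteristic equation: det(A - λI) = 0
λ² - (trace)λ + (det) = 0
trace = -1 + 4 = 3, det = (-1)(4) - (-6)(-1) = -10
λ² - (3)λ + (-10) = 0
λ = (3 ± √((3)² - 4·(-10))) / 2 = (3 ± √49) / 2
Solving: λ = -2, 5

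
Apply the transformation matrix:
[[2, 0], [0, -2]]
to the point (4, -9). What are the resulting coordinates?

Matrix multiplication:
[[2, 0], [0, -2]] × [4, -9]ᵀ
= [(2)(4) + (0)(-9), (0)(4) + (-2)(-9)]ᵀ
= [8, 18]ᵀ
Result: (8, 18)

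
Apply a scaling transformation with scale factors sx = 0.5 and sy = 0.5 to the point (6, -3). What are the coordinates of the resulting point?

Scaling matrix:
[[0.50, 0], [0, 0.50]]
Result: (6 × 0.5, -3 × 0.5) = (3, -1.5)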